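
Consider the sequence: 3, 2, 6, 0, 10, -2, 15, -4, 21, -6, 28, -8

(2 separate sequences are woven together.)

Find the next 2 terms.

Taking every 2nd term gives 2 separate tracks.
Stream A is 3, 6, 10, 15, 21, 28, which is triangular numbers n(n+1)/2 for n = 2, 3, ….
Stream B is 2, 0, -2, -4, -6, -8, which is subtracting 2 each time.
Term 13 comes from stream A (its 7th entry): 36.
Term 14 comes from stream B (its 7th entry): -10.

36, -10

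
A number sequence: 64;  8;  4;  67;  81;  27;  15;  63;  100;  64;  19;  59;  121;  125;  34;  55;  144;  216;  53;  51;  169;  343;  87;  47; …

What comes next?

Split by position mod 4 into 4 tracks.
Track A: 64, 81, 100, 121, 144, 169. The squares 8², 9², 10², ….
Track B: 8, 27, 64, 125, 216, 343. Consecutive cubes n³ from n = 2.
Track C: 4, 15, 19, 34, 53, 87. Fibonacci-style (each term is the sum of the two before it).
Track D: 67, 63, 59, 55, 51, 47. Subtracting 4 each time.
Position 25 → track A, term 7 = 196.

196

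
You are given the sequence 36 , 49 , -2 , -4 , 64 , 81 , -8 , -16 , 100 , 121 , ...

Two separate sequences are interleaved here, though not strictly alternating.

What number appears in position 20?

-1024

Positions follow the repeating pattern AABB; grouping by letter gives 2 tracks.
Track A: 36, 49, 64, 81, 100, 121 — consecutive squares n² from n = 6.
Track B: -2, -4, -8, -16 — a geometric progression (common ratio 2).
Term 20 comes from track B (its 10th entry): -1024.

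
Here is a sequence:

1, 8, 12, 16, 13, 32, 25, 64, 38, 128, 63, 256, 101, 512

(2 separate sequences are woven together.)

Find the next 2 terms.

Taking every 2nd term gives 2 separate tracks.
Track A: 1, 12, 13, 25, 38, 63, 101. Fibonacci-style (each term is the sum of the two before it).
Track B: 8, 16, 32, 64, 128, 256, 512. Powers 2^3, 2^4, 2^5, ….
Position 15 falls in track A as its term 8, giving 164.
Term 16 comes from track B (its 8th entry): 1024.

164, 1024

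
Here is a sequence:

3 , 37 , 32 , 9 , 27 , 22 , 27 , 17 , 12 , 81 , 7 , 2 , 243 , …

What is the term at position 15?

-8

Positions follow the repeating pattern ABB; grouping by letter gives 2 tracks.
Track A: 3, 9, 27, 81, 243 (successive powers of 3).
Track B: 37, 32, 27, 22, 17, 12, 7, 2 (linear: a_n = 42 − 5·n).
Position 15 → track B, term 10 = -8.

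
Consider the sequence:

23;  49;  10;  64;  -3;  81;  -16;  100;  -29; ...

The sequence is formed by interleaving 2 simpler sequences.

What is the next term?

121

Split by position mod 2 into 2 tracks.
Track A is 23, 10, -3, -16, -29, which is arithmetic, step −13.
Track B is 49, 64, 81, 100, which is the squares 7², 8², 9², ….
The 10th slot belongs to track B; its 5th term is 121.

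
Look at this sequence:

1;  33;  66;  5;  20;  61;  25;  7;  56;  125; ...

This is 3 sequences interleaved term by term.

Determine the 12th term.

51

Split by position mod 3: positions 1, 4, 7, … form one track, and each other residue class forms its own.
Track A: 1, 5, 25, 125 — successive powers of 5.
Track B: 33, 20, 7 — arithmetic, step −13.
Track C: 66, 61, 56 — arithmetic, step −5.
Position 12 falls in track C as its term 4, giving 51.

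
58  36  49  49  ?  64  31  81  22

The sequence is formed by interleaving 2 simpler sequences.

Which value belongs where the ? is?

40

Odd-indexed and even-indexed terms follow separate rules.
Track A = 58, 49, ?, 31, 22: arithmetic, step −9.
Track B = 36, 49, 64, 81: perfect squares starting at 6².
So the missing entry in track A is 40.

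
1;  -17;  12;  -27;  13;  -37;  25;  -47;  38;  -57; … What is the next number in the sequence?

63

Split by position mod 2 into 2 tracks.
Track A: 1, 12, 13, 25, 38. A Fibonacci-like recurrence a_n = a_{n-1} + a_{n-2}.
Track B: -17, -27, -37, -47, -57. Arithmetic with common difference −10.
The 11th slot belongs to track A; its 6th term is 63.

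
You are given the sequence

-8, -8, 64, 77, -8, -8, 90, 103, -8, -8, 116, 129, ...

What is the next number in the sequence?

Reading positions in blocks of 4 reveals the pattern AABB — 2 tracks woven together.
Stream A is -8, -8, -8, -8, -8, -8, which is always -8.
Stream B is 64, 77, 90, 103, 116, 129, which is arithmetic with common difference +13.
The 13th slot belongs to stream A; its 7th term is -8.

-8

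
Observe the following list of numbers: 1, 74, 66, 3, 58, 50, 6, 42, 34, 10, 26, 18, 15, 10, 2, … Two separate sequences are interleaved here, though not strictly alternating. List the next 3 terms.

The slot pattern repeats as ABB (period 3), so there are 2 interleaved tracks.
Track A: 1, 3, 6, 10, 15. Triangular numbers n(n+1)/2 for n = 1, 2, ….
Track B: 74, 66, 58, 50, 42, 34, 26, 18, 10, 2. Subtracting 8 each time.
Position 16 → track A, term 6 = 21.
Position 17 → track B, term 11 = -6.
The 18th slot belongs to track B; its 12th term is -14.

21, -6, -14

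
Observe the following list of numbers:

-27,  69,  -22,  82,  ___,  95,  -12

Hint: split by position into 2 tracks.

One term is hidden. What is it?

-17

Odd-indexed and even-indexed terms follow separate rules.
Stream A is -27, -22, ?, -12, which is arithmetic with common difference +5.
Stream B is 69, 82, 95, which is linear: a_n = 56 + 13·n.
Stream A's pattern makes the blank -17.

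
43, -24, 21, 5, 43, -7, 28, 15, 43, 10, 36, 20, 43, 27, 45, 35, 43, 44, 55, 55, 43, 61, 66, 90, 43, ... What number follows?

78

Taking every 4th term gives 4 separate tracks.
Track A: 43, 43, 43, 43, 43, 43, 43 (the constant sequence 43).
Track B: -24, -7, 10, 27, 44, 61 (adding 17 each time).
Track C: 21, 28, 36, 45, 55, 66 (triangular numbers starting at T_6).
Track D: 5, 15, 20, 35, 55, 90 (a Fibonacci-like recurrence a_n = a_{n-1} + a_{n-2}).
Position 26 → track B, term 7 = 78.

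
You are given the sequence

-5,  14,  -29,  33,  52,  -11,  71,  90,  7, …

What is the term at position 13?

Positions follow the repeating pattern AAB; grouping by letter gives 2 tracks.
Track A = -5, 14, 33, 52, 71, 90: linear: a_n = -24 + 19·n.
Track B = -29, -11, 7: arithmetic, step +18.
Position 13 falls in track A as its term 9, giving 147.

147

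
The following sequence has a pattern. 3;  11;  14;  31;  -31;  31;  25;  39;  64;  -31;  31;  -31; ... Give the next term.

103

Reading positions in blocks of 6 reveals the pattern AAABBB — 2 tracks woven together.
Stream A: 3, 11, 14, 25, 39, 64 — each term equals the sum of the previous two.
Stream B: 31, -31, 31, -31, 31, -31 — alternating ±31.
Term 13 comes from stream A (its 7th entry): 103.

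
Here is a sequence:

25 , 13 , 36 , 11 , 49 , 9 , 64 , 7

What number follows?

Split by position mod 2 into 2 tracks.
Subsequence A: 25, 36, 49, 64. Consecutive squares n² from n = 5.
Subsequence B: 13, 11, 9, 7. Linear: a_n = 15 − 2·n.
The 9th slot belongs to subsequence A; its 5th term is 81.

81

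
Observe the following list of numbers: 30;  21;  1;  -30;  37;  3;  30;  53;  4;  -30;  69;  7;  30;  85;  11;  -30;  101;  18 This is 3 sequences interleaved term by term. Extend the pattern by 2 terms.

30, 117

Taking every 3rd term gives 3 separate tracks.
Track A is 30, -30, 30, -30, 30, -30, which is the oscillation 30·(−1)^(n+1).
Track B is 21, 37, 53, 69, 85, 101, which is linear: a_n = 5 + 16·n.
Track C is 1, 3, 4, 7, 11, 18, which is each term equals the sum of the previous two.
Term 19 comes from track A (its 7th entry): 30.
The 20th slot belongs to track B; its 7th term is 117.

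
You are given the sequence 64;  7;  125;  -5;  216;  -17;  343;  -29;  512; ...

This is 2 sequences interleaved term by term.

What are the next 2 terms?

-41, 729

Odd-indexed and even-indexed terms follow separate rules.
Track A: 64, 125, 216, 343, 512 (consecutive cubes n³ from n = 4).
Track B: 7, -5, -17, -29 (subtracting 12 each time).
The 10th slot belongs to track B; its 5th term is -41.
Term 11 comes from track A (its 6th entry): 729.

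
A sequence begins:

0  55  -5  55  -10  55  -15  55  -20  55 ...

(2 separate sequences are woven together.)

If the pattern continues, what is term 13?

-30

The terms cycle through 2 interleaved subsequences.
Track A is 0, -5, -10, -15, -20, which is subtracting 5 each time.
Track B is 55, 55, 55, 55, 55, which is constant 55.
The 13th slot belongs to track A; its 7th term is -30.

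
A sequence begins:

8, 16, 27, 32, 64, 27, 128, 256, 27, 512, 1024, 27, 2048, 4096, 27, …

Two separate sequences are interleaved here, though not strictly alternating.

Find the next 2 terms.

Positions follow the repeating pattern AAB; grouping by letter gives 2 tracks.
Subsequence A: 8, 16, 32, 64, 128, 256, 512, 1024, 2048, 4096. Powers 2^3, 2^4, 2^5, ….
Subsequence B: 27, 27, 27, 27, 27. Always 27.
Term 16 comes from subsequence A (its 11th entry): 8192.
Term 17 comes from subsequence A (its 12th entry): 16384.

8192, 16384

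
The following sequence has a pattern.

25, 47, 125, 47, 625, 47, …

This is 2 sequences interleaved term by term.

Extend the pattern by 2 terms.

3125, 47

Split by position mod 2 into 2 tracks.
Subsequence A: 25, 125, 625. Successive powers of 5.
Subsequence B: 47, 47, 47. Constant 47.
Term 7 comes from subsequence A (its 4th entry): 3125.
Position 8 falls in subsequence B as its term 4, giving 47.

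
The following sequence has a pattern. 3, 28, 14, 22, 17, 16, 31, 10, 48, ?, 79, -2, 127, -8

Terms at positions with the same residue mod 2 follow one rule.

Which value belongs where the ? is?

4

Taking every 2nd term gives 2 separate tracks.
Subsequence A: 3, 14, 17, 31, 48, 79, 127. A Fibonacci-like recurrence a_n = a_{n-1} + a_{n-2}.
Subsequence B: 28, 22, 16, 10, ?, -2, -8. Subtracting 6 each time.
So the missing entry in subsequence B is 4.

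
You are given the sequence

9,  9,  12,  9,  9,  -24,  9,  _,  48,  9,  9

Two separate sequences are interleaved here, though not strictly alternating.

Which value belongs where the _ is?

The slot pattern repeats as AAB (period 3), so there are 2 interleaved tracks.
Track A: 9, 9, 9, 9, 9, ?, 9, 9. Always 9.
Track B: 12, -24, 48. A geometric progression (common ratio -2).
So the missing entry in track A is 9.

9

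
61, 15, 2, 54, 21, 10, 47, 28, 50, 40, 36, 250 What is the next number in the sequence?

33

Read the sequence 3 terms at a time; column i is its own pattern.
Track A = 61, 54, 47, 40: arithmetic, step −7.
Track B = 15, 21, 28, 36: triangular numbers n(n+1)/2 for n = 5, 6, ….
Track C = 2, 10, 50, 250: multiplying by 5 each time.
The 13th slot belongs to track A; its 5th term is 33.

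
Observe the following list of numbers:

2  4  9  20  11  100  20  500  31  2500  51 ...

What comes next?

12500

Taking every 2nd term gives 2 separate tracks.
Track A = 2, 9, 11, 20, 31, 51: each term equals the sum of the previous two.
Track B = 4, 20, 100, 500, 2500: geometric, ×5 each step.
The 12th slot belongs to track B; its 6th term is 12500.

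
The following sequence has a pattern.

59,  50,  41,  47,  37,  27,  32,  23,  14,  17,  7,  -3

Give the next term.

Positions follow the repeating pattern AAABBB; grouping by letter gives 2 tracks.
Subsequence A: 59, 50, 41, 32, 23, 14 (subtracting 9 each time).
Subsequence B: 47, 37, 27, 17, 7, -3 (linear: a_n = 57 − 10·n).
The 13th slot belongs to subsequence A; its 7th term is 5.

5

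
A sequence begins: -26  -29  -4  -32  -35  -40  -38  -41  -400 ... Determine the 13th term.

The slot pattern repeats as AAB (period 3), so there are 2 interleaved tracks.
Stream A is -26, -29, -32, -35, -38, -41, which is linear: a_n = -23 − 3·n.
Stream B is -4, -40, -400, which is geometric with ratio 10.
Position 13 falls in stream A as its term 9, giving -50.

-50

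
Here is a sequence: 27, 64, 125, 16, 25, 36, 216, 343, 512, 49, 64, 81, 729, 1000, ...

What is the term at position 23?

The slot pattern repeats as AAABBB (period 6), so there are 2 interleaved tracks.
Stream A = 27, 64, 125, 216, 343, 512, 729, 1000: consecutive cubes n³ from n = 3.
Stream B = 16, 25, 36, 49, 64, 81: the squares 4², 5², 6², ….
Term 23 comes from stream B (its 11th entry): 196.

196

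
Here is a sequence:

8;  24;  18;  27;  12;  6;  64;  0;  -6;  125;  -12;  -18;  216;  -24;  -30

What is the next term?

Reading positions in blocks of 3 reveals the pattern ABB — 2 tracks woven together.
Stream A: 8, 27, 64, 125, 216. Consecutive cubes n³ from n = 2.
Stream B: 24, 18, 12, 6, 0, -6, -12, -18, -24, -30. Arithmetic, step −6.
Term 16 comes from stream A (its 6th entry): 343.

343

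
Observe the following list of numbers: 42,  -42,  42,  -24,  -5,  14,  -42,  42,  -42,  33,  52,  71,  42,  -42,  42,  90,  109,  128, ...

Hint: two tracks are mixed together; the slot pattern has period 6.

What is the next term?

The slot pattern repeats as AAABBB (period 6), so there are 2 interleaved tracks.
Subsequence A is 42, -42, 42, -42, 42, -42, 42, -42, 42, which is oscillating between 42 and -42.
Subsequence B is -24, -5, 14, 33, 52, 71, 90, 109, 128, which is linear: a_n = -43 + 19·n.
The 19th slot belongs to subsequence A; its 10th term is -42.

-42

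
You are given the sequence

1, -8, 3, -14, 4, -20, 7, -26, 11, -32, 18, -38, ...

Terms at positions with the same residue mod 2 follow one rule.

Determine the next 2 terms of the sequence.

Split by position mod 2 into 2 tracks.
Track A: 1, 3, 4, 7, 11, 18. Fibonacci-style (each term is the sum of the two before it).
Track B: -8, -14, -20, -26, -32, -38. Subtracting 6 each time.
Position 13 → track A, term 7 = 29.
Term 14 comes from track B (its 7th entry): -44.

29, -44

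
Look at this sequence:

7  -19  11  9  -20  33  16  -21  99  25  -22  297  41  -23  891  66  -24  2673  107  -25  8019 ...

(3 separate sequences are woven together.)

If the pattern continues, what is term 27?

Taking every 3rd term gives 3 separate tracks.
Track A: 7, 9, 16, 25, 41, 66, 107 — a Fibonacci-like recurrence a_n = a_{n-1} + a_{n-2}.
Track B: -19, -20, -21, -22, -23, -24, -25 — subtracting 1 each time.
Track C: 11, 33, 99, 297, 891, 2673, 8019 — geometric with ratio 3.
Position 27 falls in track C as its term 9, giving 72171.

72171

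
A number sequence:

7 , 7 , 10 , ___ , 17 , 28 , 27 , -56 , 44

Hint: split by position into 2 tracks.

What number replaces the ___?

Positions 1, 3, 5, … form one subsequence and positions 2, 4, 6, … form another.
Stream A: 7, 10, 17, 27, 44 (a Fibonacci-like recurrence a_n = a_{n-1} + a_{n-2}).
Stream B: 7, ?, 28, -56 (multiplying by -2 each time).
Filling stream B at index 2 by its rule yields -14.

-14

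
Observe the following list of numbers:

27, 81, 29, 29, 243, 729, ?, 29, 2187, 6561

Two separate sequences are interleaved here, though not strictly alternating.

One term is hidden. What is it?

Positions follow the repeating pattern AABB; grouping by letter gives 2 tracks.
Subsequence A = 27, 81, 243, 729, 2187, 6561: successive powers of 3.
Subsequence B = 29, 29, ?, 29: constant 29.
Filling subsequence B at index 3 by its rule yields 29.

29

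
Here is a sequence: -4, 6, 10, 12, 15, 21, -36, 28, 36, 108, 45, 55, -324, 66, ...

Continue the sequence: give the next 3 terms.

78, 972, 91

The slot pattern repeats as ABB (period 3), so there are 2 interleaved tracks.
Stream A = -4, 12, -36, 108, -324: multiplying by -3 each time.
Stream B = 6, 10, 15, 21, 28, 36, 45, 55, 66: triangular numbers n(n+1)/2 for n = 3, 4, ….
Position 15 → stream B, term 10 = 78.
Position 16 falls in stream A as its term 6, giving 972.
Position 17 falls in stream B as its term 11, giving 91.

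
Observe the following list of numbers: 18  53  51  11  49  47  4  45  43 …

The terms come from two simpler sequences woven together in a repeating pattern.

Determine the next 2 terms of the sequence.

The slot pattern repeats as ABB (period 3), so there are 2 interleaved tracks.
Subsequence A: 18, 11, 4 (arithmetic with common difference −7).
Subsequence B: 53, 51, 49, 47, 45, 43 (subtracting 2 each time).
The 10th slot belongs to subsequence A; its 4th term is -3.
The 11th slot belongs to subsequence B; its 7th term is 41.

-3, 41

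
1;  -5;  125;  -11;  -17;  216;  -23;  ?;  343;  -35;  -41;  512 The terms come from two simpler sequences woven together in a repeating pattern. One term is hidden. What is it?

-29

Positions follow the repeating pattern AAB; grouping by letter gives 2 tracks.
Subsequence A: 1, -5, -11, -17, -23, ?, -35, -41. Arithmetic with common difference −6.
Subsequence B: 125, 216, 343, 512. Consecutive cubes n³ from n = 5.
So the missing entry in subsequence A is -29.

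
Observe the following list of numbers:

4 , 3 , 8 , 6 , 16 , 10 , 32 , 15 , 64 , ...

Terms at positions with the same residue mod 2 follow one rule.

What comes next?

Positions 1, 3, 5, … form one subsequence and positions 2, 4, 6, … form another.
Track A: 4, 8, 16, 32, 64 — successive powers of 2.
Track B: 3, 6, 10, 15 — triangular numbers starting at T_2.
Position 10 → track B, term 5 = 21.

21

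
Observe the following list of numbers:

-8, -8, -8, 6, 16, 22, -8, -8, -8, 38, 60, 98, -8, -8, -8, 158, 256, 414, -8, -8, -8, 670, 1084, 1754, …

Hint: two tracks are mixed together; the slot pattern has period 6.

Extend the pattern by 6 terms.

The slot pattern repeats as AAABBB (period 6), so there are 2 interleaved tracks.
Track A = -8, -8, -8, -8, -8, -8, -8, -8, -8, -8, -8, -8: constant -8.
Track B = 6, 16, 22, 38, 60, 98, 158, 256, 414, 670, 1084, 1754: a Fibonacci-like recurrence a_n = a_{n-1} + a_{n-2}.
The 25th slot belongs to track A; its 13th term is -8.
Position 26 → track A, term 14 = -8.
Position 27 → track A, term 15 = -8.
The 28th slot belongs to track B; its 13th term is 2838.
Position 29 falls in track B as its term 14, giving 4592.
The 30th slot belongs to track B; its 15th term is 7430.

-8, -8, -8, 2838, 4592, 7430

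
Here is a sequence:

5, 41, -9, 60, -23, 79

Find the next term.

-37

The terms cycle through 2 interleaved subsequences.
Subsequence A = 5, -9, -23: arithmetic with common difference −14.
Subsequence B = 41, 60, 79: arithmetic with common difference +19.
The 7th slot belongs to subsequence A; its 4th term is -37.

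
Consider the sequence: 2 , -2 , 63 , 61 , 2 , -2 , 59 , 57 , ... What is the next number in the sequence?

The slot pattern repeats as AABB (period 4), so there are 2 interleaved tracks.
Track A: 2, -2, 2, -2. The oscillation 2·(−1)^(n+1).
Track B: 63, 61, 59, 57. Arithmetic with common difference −2.
Position 9 → track A, term 5 = 2.

2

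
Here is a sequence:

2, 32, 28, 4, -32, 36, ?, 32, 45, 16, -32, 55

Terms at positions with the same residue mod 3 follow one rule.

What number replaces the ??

8

Read the sequence 3 terms at a time; column i is its own pattern.
Stream A: 2, 4, ?, 16 — powers of 2.
Stream B: 32, -32, 32, -32 — oscillating between 32 and -32.
Stream C: 28, 36, 45, 55 — triangular numbers n(n+1)/2 for n = 7, 8, ….
Stream A's pattern makes the blank 8.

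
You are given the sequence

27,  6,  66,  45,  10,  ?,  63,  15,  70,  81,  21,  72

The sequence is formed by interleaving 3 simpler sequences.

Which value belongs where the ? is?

The terms cycle through 3 interleaved subsequences.
Stream A is 27, 45, 63, 81, which is adding 18 each time.
Stream B is 6, 10, 15, 21, which is triangular numbers starting at T_3.
Stream C is 66, ?, 70, 72, which is adding 2 each time.
So the missing entry in stream C is 68.

68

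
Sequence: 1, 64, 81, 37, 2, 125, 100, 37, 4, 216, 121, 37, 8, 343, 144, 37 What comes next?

Split by position mod 4: positions 1, 5, 9, … form one track, and each other residue class forms its own.
Stream A: 1, 2, 4, 8 — powers of 2.
Stream B: 64, 125, 216, 343 — perfect cubes starting at 4³.
Stream C: 81, 100, 121, 144 — consecutive squares n² from n = 9.
Stream D: 37, 37, 37, 37 — always 37.
The 17th slot belongs to stream A; its 5th term is 16.

16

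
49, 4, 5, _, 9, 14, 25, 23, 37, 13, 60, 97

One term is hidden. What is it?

Reading positions in blocks of 3 reveals the pattern ABB — 2 tracks woven together.
Subsequence A: 49, ?, 25, 13. Subtracting 12 each time.
Subsequence B: 4, 5, 9, 14, 23, 37, 60, 97. Each term equals the sum of the previous two.
Filling subsequence A at index 2 by its rule yields 37.

37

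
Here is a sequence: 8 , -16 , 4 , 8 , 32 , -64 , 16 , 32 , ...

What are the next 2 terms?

Positions follow the repeating pattern AABB; grouping by letter gives 2 tracks.
Stream A is 8, -16, 32, -64, which is a geometric progression (common ratio -2).
Stream B is 4, 8, 16, 32, which is successive powers of 2.
Position 9 falls in stream A as its term 5, giving 128.
Position 10 → stream A, term 6 = -256.

128, -256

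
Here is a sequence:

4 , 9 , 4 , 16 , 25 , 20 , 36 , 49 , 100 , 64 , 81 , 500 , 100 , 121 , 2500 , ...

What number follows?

144

Positions follow the repeating pattern AAB; grouping by letter gives 2 tracks.
Stream A = 4, 9, 16, 25, 36, 49, 64, 81, 100, 121: the squares 2², 3², 4², ….
Stream B = 4, 20, 100, 500, 2500: geometric with ratio 5.
The 16th slot belongs to stream A; its 11th term is 144.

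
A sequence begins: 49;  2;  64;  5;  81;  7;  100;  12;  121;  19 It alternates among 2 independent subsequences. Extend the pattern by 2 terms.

144, 31

Positions 1, 3, 5, … form one subsequence and positions 2, 4, 6, … form another.
Track A = 49, 64, 81, 100, 121: consecutive squares n² from n = 7.
Track B = 2, 5, 7, 12, 19: a Fibonacci-like recurrence a_n = a_{n-1} + a_{n-2}.
Position 11 falls in track A as its term 6, giving 144.
Term 12 comes from track B (its 6th entry): 31.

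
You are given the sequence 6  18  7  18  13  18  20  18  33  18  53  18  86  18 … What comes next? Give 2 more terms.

139, 18

Split by position mod 2 into 2 tracks.
Track A = 6, 7, 13, 20, 33, 53, 86: Fibonacci-style (each term is the sum of the two before it).
Track B = 18, 18, 18, 18, 18, 18, 18: always 18.
Position 15 → track A, term 8 = 139.
Position 16 → track B, term 8 = 18.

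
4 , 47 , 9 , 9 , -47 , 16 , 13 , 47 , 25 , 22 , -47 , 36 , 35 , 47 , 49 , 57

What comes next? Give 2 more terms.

-47, 64

Taking every 3rd term gives 3 separate tracks.
Subsequence A = 4, 9, 13, 22, 35, 57: Fibonacci-style (each term is the sum of the two before it).
Subsequence B = 47, -47, 47, -47, 47: oscillating between 47 and -47.
Subsequence C = 9, 16, 25, 36, 49: the squares 3², 4², 5², ….
Position 17 falls in subsequence B as its term 6, giving -47.
Position 18 → subsequence C, term 6 = 64.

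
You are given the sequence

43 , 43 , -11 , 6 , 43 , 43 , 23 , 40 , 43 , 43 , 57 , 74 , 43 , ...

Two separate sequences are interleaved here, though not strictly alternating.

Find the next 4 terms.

43, 91, 108, 43

The slot pattern repeats as AABB (period 4), so there are 2 interleaved tracks.
Track A is 43, 43, 43, 43, 43, 43, 43, which is constant 43.
Track B is -11, 6, 23, 40, 57, 74, which is linear: a_n = -28 + 17·n.
Term 14 comes from track A (its 8th entry): 43.
Position 15 falls in track B as its term 7, giving 91.
Position 16 → track B, term 8 = 108.
Term 17 comes from track A (its 9th entry): 43.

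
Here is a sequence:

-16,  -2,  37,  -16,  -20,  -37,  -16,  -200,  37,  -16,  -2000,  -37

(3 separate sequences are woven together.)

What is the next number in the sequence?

-16

Split by position mod 3 into 3 tracks.
Stream A: -16, -16, -16, -16 (constant -16).
Stream B: -2, -20, -200, -2000 (geometric, ×10 each step).
Stream C: 37, -37, 37, -37 (the oscillation 37·(−1)^(n+1)).
The 13th slot belongs to stream A; its 5th term is -16.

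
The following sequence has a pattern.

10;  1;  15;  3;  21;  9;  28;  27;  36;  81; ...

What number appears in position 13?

55

The terms cycle through 2 interleaved subsequences.
Stream A: 10, 15, 21, 28, 36 — triangular numbers starting at T_4.
Stream B: 1, 3, 9, 27, 81 — powers of 3.
Term 13 comes from stream A (its 7th entry): 55.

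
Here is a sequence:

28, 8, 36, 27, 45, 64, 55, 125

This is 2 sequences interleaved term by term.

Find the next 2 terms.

66, 216

Odd-indexed and even-indexed terms follow separate rules.
Track A is 28, 36, 45, 55, which is triangular numbers starting at T_7.
Track B is 8, 27, 64, 125, which is the cubes 2³, 3³, 4³, ….
Position 9 falls in track A as its term 5, giving 66.
Term 10 comes from track B (its 5th entry): 216.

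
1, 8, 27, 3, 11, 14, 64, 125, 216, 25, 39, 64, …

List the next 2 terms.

The slot pattern repeats as AAABBB (period 6), so there are 2 interleaved tracks.
Track A is 1, 8, 27, 64, 125, 216, which is consecutive cubes n³ from n = 1.
Track B is 3, 11, 14, 25, 39, 64, which is each term equals the sum of the previous two.
Term 13 comes from track A (its 7th entry): 343.
Position 14 → track A, term 8 = 512.

343, 512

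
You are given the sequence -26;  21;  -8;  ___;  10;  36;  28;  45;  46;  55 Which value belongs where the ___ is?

Positions 1, 3, 5, … form one subsequence and positions 2, 4, 6, … form another.
Track A: -26, -8, 10, 28, 46 — arithmetic, step +18.
Track B: 21, ?, 36, 45, 55 — triangular numbers starting at T_6.
Filling track B at index 2 by its rule yields 28.

28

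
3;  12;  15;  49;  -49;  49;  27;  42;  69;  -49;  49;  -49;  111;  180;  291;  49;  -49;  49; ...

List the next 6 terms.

Positions follow the repeating pattern AAABBB; grouping by letter gives 2 tracks.
Track A = 3, 12, 15, 27, 42, 69, 111, 180, 291: Fibonacci-style (each term is the sum of the two before it).
Track B = 49, -49, 49, -49, 49, -49, 49, -49, 49: oscillating between 49 and -49.
Position 19 → track A, term 10 = 471.
Term 20 comes from track A (its 11th entry): 762.
The 21st slot belongs to track A; its 12th term is 1233.
Term 22 comes from track B (its 10th entry): -49.
Position 23 → track B, term 11 = 49.
Position 24 → track B, term 12 = -49.

471, 762, 1233, -49, 49, -49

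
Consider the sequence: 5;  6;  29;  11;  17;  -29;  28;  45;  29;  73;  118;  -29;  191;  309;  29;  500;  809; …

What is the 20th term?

2118

Positions follow the repeating pattern AAB; grouping by letter gives 2 tracks.
Track A is 5, 6, 11, 17, 28, 45, 73, 118, 191, 309, 500, 809, which is a Fibonacci-like recurrence a_n = a_{n-1} + a_{n-2}.
Track B is 29, -29, 29, -29, 29, which is alternating ±29.
The 20th slot belongs to track A; its 14th term is 2118.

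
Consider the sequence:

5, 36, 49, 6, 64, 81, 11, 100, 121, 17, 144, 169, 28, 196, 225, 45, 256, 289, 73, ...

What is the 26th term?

Positions follow the repeating pattern ABB; grouping by letter gives 2 tracks.
Track A is 5, 6, 11, 17, 28, 45, 73, which is each term equals the sum of the previous two.
Track B is 36, 49, 64, 81, 100, 121, 144, 169, 196, 225, 256, 289, which is the squares 6², 7², 8², ….
Position 26 falls in track B as its term 17, giving 484.

484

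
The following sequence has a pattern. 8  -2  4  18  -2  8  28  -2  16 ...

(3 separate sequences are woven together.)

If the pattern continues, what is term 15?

The terms cycle through 3 interleaved subsequences.
Track A: 8, 18, 28. Adding 10 each time.
Track B: -2, -2, -2. Constant -2.
Track C: 4, 8, 16. Powers of 2.
Term 15 comes from track C (its 5th entry): 64.

64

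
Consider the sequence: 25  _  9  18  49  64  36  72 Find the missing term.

36

The slot pattern repeats as AABB (period 4), so there are 2 interleaved tracks.
Track A: 25, ?, 49, 64. Consecutive squares n² from n = 5.
Track B: 9, 18, 36, 72. Geometric, ×2 each step.
So the missing entry in track A is 36.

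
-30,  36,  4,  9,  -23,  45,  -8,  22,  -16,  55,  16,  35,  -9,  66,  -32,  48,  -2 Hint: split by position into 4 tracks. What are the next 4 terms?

78, 64, 61, 5

Split by position mod 4: positions 1, 5, 9, … form one track, and each other residue class forms its own.
Track A: -30, -23, -16, -9, -2 — linear: a_n = -37 + 7·n.
Track B: 36, 45, 55, 66 — triangular numbers starting at T_8.
Track C: 4, -8, 16, -32 — geometric with ratio -2.
Track D: 9, 22, 35, 48 — linear: a_n = -4 + 13·n.
Term 18 comes from track B (its 5th entry): 78.
Position 19 → track C, term 5 = 64.
Position 20 → track D, term 5 = 61.
The 21st slot belongs to track A; its 6th term is 5.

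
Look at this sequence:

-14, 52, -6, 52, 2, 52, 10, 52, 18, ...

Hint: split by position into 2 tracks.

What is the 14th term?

52

Positions 1, 3, 5, … form one subsequence and positions 2, 4, 6, … form another.
Track A: -14, -6, 2, 10, 18. Adding 8 each time.
Track B: 52, 52, 52, 52. Always 52.
Position 14 falls in track B as its term 7, giving 52.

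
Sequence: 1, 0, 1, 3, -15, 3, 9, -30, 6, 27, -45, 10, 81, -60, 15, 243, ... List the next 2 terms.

-75, 21

Split by position mod 3: positions 1, 4, 7, … form one track, and each other residue class forms its own.
Track A = 1, 3, 9, 27, 81, 243: successive powers of 3.
Track B = 0, -15, -30, -45, -60: subtracting 15 each time.
Track C = 1, 3, 6, 10, 15: triangular numbers n(n+1)/2 for n = 1, 2, ….
Position 17 falls in track B as its term 6, giving -75.
Position 18 → track C, term 6 = 21.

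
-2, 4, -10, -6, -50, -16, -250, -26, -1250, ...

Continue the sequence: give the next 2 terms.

-36, -6250

Taking every 2nd term gives 2 separate tracks.
Track A is -2, -10, -50, -250, -1250, which is geometric, ×5 each step.
Track B is 4, -6, -16, -26, which is arithmetic with common difference −10.
Term 10 comes from track B (its 5th entry): -36.
Term 11 comes from track A (its 6th entry): -6250.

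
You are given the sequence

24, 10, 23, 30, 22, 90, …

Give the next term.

The terms cycle through 2 interleaved subsequences.
Subsequence A: 24, 23, 22 (arithmetic, step −1).
Subsequence B: 10, 30, 90 (a geometric progression (common ratio 3)).
Position 7 → subsequence A, term 4 = 21.

21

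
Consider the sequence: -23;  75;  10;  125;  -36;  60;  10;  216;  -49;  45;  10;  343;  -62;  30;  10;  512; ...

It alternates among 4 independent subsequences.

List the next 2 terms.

-75, 15

Read the sequence 4 terms at a time; column i is its own pattern.
Stream A = -23, -36, -49, -62: linear: a_n = -10 − 13·n.
Stream B = 75, 60, 45, 30: arithmetic with common difference −15.
Stream C = 10, 10, 10, 10: the constant sequence 10.
Stream D = 125, 216, 343, 512: perfect cubes starting at 5³.
Position 17 → stream A, term 5 = -75.
Position 18 falls in stream B as its term 5, giving 15.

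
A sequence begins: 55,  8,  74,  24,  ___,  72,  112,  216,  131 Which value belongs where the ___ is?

The terms cycle through 2 interleaved subsequences.
Track A is 55, 74, ?, 112, 131, which is linear: a_n = 36 + 19·n.
Track B is 8, 24, 72, 216, which is geometric with ratio 3.
Filling track A at index 3 by its rule yields 93.

93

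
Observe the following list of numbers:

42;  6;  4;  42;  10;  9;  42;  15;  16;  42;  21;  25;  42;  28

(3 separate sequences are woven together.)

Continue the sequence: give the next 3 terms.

Split by position mod 3: positions 1, 4, 7, … form one track, and each other residue class forms its own.
Subsequence A = 42, 42, 42, 42, 42: constant 42.
Subsequence B = 6, 10, 15, 21, 28: triangular numbers starting at T_3.
Subsequence C = 4, 9, 16, 25: the squares 2², 3², 4², ….
Position 15 falls in subsequence C as its term 5, giving 36.
Term 16 comes from subsequence A (its 6th entry): 42.
Term 17 comes from subsequence B (its 6th entry): 36.

36, 42, 36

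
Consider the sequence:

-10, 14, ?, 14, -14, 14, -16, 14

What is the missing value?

-12

Positions 1, 3, 5, … form one subsequence and positions 2, 4, 6, … form another.
Track A: -10, ?, -14, -16. Linear: a_n = -8 − 2·n.
Track B: 14, 14, 14, 14. Constant 14.
So the missing entry in track A is -12.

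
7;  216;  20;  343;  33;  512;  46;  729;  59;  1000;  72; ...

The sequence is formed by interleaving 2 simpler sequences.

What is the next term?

1331

Split by position mod 2 into 2 tracks.
Track A = 7, 20, 33, 46, 59, 72: adding 13 each time.
Track B = 216, 343, 512, 729, 1000: consecutive cubes n³ from n = 6.
The 12th slot belongs to track B; its 6th term is 1331.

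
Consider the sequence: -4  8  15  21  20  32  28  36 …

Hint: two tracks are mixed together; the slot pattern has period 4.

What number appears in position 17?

92

Reading positions in blocks of 4 reveals the pattern AABB — 2 tracks woven together.
Track A: -4, 8, 20, 32 (adding 12 each time).
Track B: 15, 21, 28, 36 (triangular numbers starting at T_5).
Term 17 comes from track A (its 9th entry): 92.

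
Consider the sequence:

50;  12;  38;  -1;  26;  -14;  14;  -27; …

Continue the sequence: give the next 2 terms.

Odd-indexed and even-indexed terms follow separate rules.
Stream A: 50, 38, 26, 14. Arithmetic with common difference −12.
Stream B: 12, -1, -14, -27. Arithmetic, step −13.
Position 9 → stream A, term 5 = 2.
Term 10 comes from stream B (its 5th entry): -40.

2, -40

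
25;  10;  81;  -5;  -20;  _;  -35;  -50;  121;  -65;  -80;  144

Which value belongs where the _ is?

100

Reading positions in blocks of 3 reveals the pattern AAB — 2 tracks woven together.
Track A: 25, 10, -5, -20, -35, -50, -65, -80 — subtracting 15 each time.
Track B: 81, ?, 121, 144 — the squares 9², 10², 11², ….
Track B's pattern makes the blank 100.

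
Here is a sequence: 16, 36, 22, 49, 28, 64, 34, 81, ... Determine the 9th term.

40

Taking every 2nd term gives 2 separate tracks.
Subsequence A = 16, 22, 28, 34: linear: a_n = 10 + 6·n.
Subsequence B = 36, 49, 64, 81: perfect squares starting at 6².
Position 9 → subsequence A, term 5 = 40.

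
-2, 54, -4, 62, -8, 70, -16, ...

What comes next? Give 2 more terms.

Split by position mod 2 into 2 tracks.
Subsequence A: -2, -4, -8, -16 (geometric with ratio 2).
Subsequence B: 54, 62, 70 (adding 8 each time).
Position 8 falls in subsequence B as its term 4, giving 78.
The 9th slot belongs to subsequence A; its 5th term is -32.

78, -32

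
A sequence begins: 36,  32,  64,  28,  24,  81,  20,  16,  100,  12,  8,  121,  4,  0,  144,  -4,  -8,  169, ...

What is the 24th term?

Positions follow the repeating pattern AAB; grouping by letter gives 2 tracks.
Subsequence A = 36, 32, 28, 24, 20, 16, 12, 8, 4, 0, -4, -8: subtracting 4 each time.
Subsequence B = 64, 81, 100, 121, 144, 169: perfect squares starting at 8².
The 24th slot belongs to subsequence B; its 8th term is 225.

225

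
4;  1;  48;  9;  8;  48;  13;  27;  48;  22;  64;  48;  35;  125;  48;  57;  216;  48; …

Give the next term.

Read the sequence 3 terms at a time; column i is its own pattern.
Stream A: 4, 9, 13, 22, 35, 57 — a Fibonacci-like recurrence a_n = a_{n-1} + a_{n-2}.
Stream B: 1, 8, 27, 64, 125, 216 — consecutive cubes n³ from n = 1.
Stream C: 48, 48, 48, 48, 48, 48 — always 48.
Term 19 comes from stream A (its 7th entry): 92.

92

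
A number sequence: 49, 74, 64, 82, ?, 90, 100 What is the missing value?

Odd-indexed and even-indexed terms follow separate rules.
Track A: 49, 64, ?, 100. The squares 7², 8², 9², ….
Track B: 74, 82, 90. Adding 8 each time.
The gap is track A's term 3; the rule gives 81.

81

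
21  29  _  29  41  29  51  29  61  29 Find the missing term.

31

The terms cycle through 2 interleaved subsequences.
Stream A: 21, ?, 41, 51, 61 — arithmetic, step +10.
Stream B: 29, 29, 29, 29, 29 — the constant sequence 29.
Stream A's pattern makes the blank 31.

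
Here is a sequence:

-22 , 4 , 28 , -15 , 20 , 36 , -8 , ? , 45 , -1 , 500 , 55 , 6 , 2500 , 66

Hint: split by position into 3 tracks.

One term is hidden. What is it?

100

The terms cycle through 3 interleaved subsequences.
Subsequence A is -22, -15, -8, -1, 6, which is linear: a_n = -29 + 7·n.
Subsequence B is 4, 20, ?, 500, 2500, which is a geometric progression (common ratio 5).
Subsequence C is 28, 36, 45, 55, 66, which is the triangular numbers T_7, T_8, ….
The gap is subsequence B's term 3; the rule gives 100.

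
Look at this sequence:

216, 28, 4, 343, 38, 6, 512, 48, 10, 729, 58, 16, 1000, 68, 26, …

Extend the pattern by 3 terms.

Read the sequence 3 terms at a time; column i is its own pattern.
Track A: 216, 343, 512, 729, 1000. Perfect cubes starting at 6³.
Track B: 28, 38, 48, 58, 68. Arithmetic, step +10.
Track C: 4, 6, 10, 16, 26. Fibonacci-style (each term is the sum of the two before it).
Position 16 falls in track A as its term 6, giving 1331.
Position 17 → track B, term 6 = 78.
The 18th slot belongs to track C; its 6th term is 42.

1331, 78, 42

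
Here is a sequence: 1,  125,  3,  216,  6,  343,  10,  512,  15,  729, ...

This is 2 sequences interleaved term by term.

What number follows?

21

Positions 1, 3, 5, … form one subsequence and positions 2, 4, 6, … form another.
Stream A: 1, 3, 6, 10, 15 (the triangular numbers T_1, T_2, …).
Stream B: 125, 216, 343, 512, 729 (the cubes 5³, 6³, 7³, …).
Position 11 falls in stream A as its term 6, giving 21.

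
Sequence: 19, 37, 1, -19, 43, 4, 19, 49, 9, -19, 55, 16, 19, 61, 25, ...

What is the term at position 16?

Read the sequence 3 terms at a time; column i is its own pattern.
Subsequence A: 19, -19, 19, -19, 19. The oscillation 19·(−1)^(n+1).
Subsequence B: 37, 43, 49, 55, 61. Arithmetic with common difference +6.
Subsequence C: 1, 4, 9, 16, 25. The squares 1², 2², 3², ….
Position 16 falls in subsequence A as its term 6, giving -19.

-19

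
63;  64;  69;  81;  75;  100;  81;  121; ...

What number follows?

The terms cycle through 2 interleaved subsequences.
Stream A: 63, 69, 75, 81. Adding 6 each time.
Stream B: 64, 81, 100, 121. Consecutive squares n² from n = 8.
Position 9 falls in stream A as its term 5, giving 87.

87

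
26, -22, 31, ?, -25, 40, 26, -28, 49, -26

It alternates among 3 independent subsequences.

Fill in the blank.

-26

Read the sequence 3 terms at a time; column i is its own pattern.
Stream A: 26, ?, 26, -26. The oscillation 26·(−1)^(n+1).
Stream B: -22, -25, -28. Arithmetic with common difference −3.
Stream C: 31, 40, 49. Arithmetic, step +9.
The gap is stream A's term 2; the rule gives -26.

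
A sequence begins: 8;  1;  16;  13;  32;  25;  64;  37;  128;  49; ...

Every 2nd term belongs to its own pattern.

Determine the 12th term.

Split by position mod 2 into 2 tracks.
Stream A = 8, 16, 32, 64, 128: powers of 2.
Stream B = 1, 13, 25, 37, 49: adding 12 each time.
Term 12 comes from stream B (its 6th entry): 61.

61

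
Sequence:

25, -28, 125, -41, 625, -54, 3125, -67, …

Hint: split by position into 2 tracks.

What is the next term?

Positions 1, 3, 5, … form one subsequence and positions 2, 4, 6, … form another.
Track A: 25, 125, 625, 3125 — powers of 5.
Track B: -28, -41, -54, -67 — arithmetic with common difference −13.
Position 9 → track A, term 5 = 15625.

15625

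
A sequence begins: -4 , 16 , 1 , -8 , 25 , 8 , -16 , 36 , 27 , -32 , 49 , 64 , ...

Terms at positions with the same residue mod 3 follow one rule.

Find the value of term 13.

Read the sequence 3 terms at a time; column i is its own pattern.
Stream A: -4, -8, -16, -32 — geometric with ratio 2.
Stream B: 16, 25, 36, 49 — the squares 4², 5², 6², ….
Stream C: 1, 8, 27, 64 — perfect cubes starting at 1³.
Position 13 → stream A, term 5 = -64.

-64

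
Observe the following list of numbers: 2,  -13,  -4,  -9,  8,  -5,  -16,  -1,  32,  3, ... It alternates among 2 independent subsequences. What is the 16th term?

Positions 1, 3, 5, … form one subsequence and positions 2, 4, 6, … form another.
Subsequence A is 2, -4, 8, -16, 32, which is geometric, ×-2 each step.
Subsequence B is -13, -9, -5, -1, 3, which is adding 4 each time.
The 16th slot belongs to subsequence B; its 8th term is 15.

15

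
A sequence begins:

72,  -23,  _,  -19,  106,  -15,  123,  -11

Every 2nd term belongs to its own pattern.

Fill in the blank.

Taking every 2nd term gives 2 separate tracks.
Subsequence A = 72, ?, 106, 123: arithmetic with common difference +17.
Subsequence B = -23, -19, -15, -11: arithmetic, step +4.
The gap is subsequence A's term 2; the rule gives 89.

89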